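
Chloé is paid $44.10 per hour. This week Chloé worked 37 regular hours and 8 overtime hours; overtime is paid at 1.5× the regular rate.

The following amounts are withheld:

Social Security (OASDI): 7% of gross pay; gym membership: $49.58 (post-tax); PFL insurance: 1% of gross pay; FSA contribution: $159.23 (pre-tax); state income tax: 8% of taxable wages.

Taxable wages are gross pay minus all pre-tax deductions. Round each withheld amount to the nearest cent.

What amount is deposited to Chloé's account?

$1,619.09

Regular pay: 37 × $44.10 = $1,631.70
Overtime pay: 8 × $44.10 × 1.5 = $529.20
Gross pay = $1,631.70 + $529.20 = $2,160.90
FSA contribution: $159.23
Taxable wages = $2,160.90 − $159.23 = $2,001.67
State income tax: $2,001.67 × 0.08 = $160.13
PFL insurance: $2,160.90 × 0.01 = $21.61
Social Security (OASDI): $2,160.90 × 0.07 = $151.26
Gym membership: $49.58
Total deductions = $159.23 + $160.13 + $21.61 + $151.26 + $49.58 = $541.81
Net pay = $2,160.90 − $541.81 = $1,619.09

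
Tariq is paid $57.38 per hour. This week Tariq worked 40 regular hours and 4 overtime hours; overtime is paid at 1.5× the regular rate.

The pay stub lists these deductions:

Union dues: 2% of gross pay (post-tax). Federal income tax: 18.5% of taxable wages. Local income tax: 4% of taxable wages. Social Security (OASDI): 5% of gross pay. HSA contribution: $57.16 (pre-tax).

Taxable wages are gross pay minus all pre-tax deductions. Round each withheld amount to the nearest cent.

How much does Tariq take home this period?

$1816.54

Regular pay: 40 × $57.38 = $2295.20
Overtime pay: 4 × $57.38 × 1.5 = $344.28
Gross pay = $2295.20 + $344.28 = $2639.48
HSA contribution: $57.16
Taxable wages = $2639.48 − $57.16 = $2582.32
Federal income tax: $2582.32 × 0.185 = $477.73
Local income tax: $2582.32 × 0.04 = $103.29
Social Security (OASDI): $2639.48 × 0.05 = $131.97
Union dues: $2639.48 × 0.02 = $52.79
Total deductions = $57.16 + $477.73 + $103.29 + $131.97 + $52.79 = $822.94
Net pay = $2639.48 − $822.94 = $1816.54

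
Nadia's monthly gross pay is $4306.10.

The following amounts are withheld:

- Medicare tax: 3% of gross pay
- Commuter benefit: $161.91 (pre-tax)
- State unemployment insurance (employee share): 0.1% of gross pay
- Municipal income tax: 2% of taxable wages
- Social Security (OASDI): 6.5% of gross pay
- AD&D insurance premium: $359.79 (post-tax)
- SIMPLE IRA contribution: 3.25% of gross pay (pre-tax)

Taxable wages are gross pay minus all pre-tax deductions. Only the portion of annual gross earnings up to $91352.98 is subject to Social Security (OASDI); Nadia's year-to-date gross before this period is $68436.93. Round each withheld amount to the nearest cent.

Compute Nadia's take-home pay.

$3150.98

Commuter benefit: $161.91
SIMPLE IRA contribution: $4306.10 × 0.0325 = $139.95
Pre-tax total = $161.91 + $139.95 = $301.86
Taxable wages = $4306.10 − $301.86 = $4004.24
Municipal income tax: $4004.24 × 0.02 = $80.08
Medicare tax: $4306.10 × 0.03 = $129.18
State unemployment insurance (employee share): $4306.10 × 0.001 = $4.31
Social Security (OASDI): cap not yet reached, full $4306.10 is subject → $4306.10 × 0.065 = $279.90
AD&D insurance premium: $359.79
Total deductions = $161.91 + $139.95 + $80.08 + $129.18 + $4.31 + $279.90 + $359.79 = $1155.12
Net pay = $4306.10 − $1155.12 = $3150.98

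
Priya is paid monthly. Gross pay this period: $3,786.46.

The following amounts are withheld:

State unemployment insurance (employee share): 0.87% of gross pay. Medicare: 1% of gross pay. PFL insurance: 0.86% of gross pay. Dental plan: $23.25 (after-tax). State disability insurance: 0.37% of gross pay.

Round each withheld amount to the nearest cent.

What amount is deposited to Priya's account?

State unemployment insurance (employee share): $3,786.46 × 0.0087 = $32.94
State disability insurance: $3,786.46 × 0.0037 = $14.01
PFL insurance: $3,786.46 × 0.0086 = $32.56
Medicare: $3,786.46 × 0.01 = $37.86
Dental plan: $23.25
Total deductions = $32.94 + $14.01 + $32.56 + $37.86 + $23.25 = $140.62
Net pay = $3,786.46 − $140.62 = $3,645.84

$3,645.84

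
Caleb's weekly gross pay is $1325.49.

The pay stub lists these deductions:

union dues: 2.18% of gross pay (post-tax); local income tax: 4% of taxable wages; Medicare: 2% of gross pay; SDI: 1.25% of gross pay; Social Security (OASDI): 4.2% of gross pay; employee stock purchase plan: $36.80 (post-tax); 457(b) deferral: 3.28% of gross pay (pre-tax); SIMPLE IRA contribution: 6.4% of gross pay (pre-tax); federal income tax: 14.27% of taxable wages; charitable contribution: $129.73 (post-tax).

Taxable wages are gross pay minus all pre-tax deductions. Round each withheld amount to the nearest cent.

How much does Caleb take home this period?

SIMPLE IRA contribution: $1325.49 × 0.064 = $84.83
457(b) deferral: $1325.49 × 0.0328 = $43.48
Pre-tax total = $84.83 + $43.48 = $128.31
Taxable wages = $1325.49 − $128.31 = $1197.18
Federal income tax: $1197.18 × 0.1427 = $170.84
Local income tax: $1197.18 × 0.04 = $47.89
Medicare: $1325.49 × 0.02 = $26.51
Social Security (OASDI): $1325.49 × 0.042 = $55.67
SDI: $1325.49 × 0.0125 = $16.57
Charitable contribution: $129.73
Employee stock purchase plan: $36.80
Union dues: $1325.49 × 0.0218 = $28.90
Total deductions = $84.83 + $43.48 + $170.84 + $47.89 + $26.51 + $55.67 + $16.57 + $129.73 + $36.80 + $28.90 = $641.22
Net pay = $1325.49 − $641.22 = $684.27

$684.27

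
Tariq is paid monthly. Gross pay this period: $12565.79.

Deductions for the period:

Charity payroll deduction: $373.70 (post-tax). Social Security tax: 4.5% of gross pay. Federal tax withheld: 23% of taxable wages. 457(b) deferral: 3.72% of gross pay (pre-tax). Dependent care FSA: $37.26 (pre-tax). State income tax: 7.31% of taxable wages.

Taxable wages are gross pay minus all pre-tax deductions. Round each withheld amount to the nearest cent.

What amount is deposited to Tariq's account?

Dependent care FSA: $37.26
457(b) deferral: $12565.79 × 0.0372 = $467.45
Pre-tax total = $37.26 + $467.45 = $504.71
Taxable wages = $12565.79 − $504.71 = $12061.08
State income tax: $12061.08 × 0.0731 = $881.66
Federal tax withheld: $12061.08 × 0.23 = $2774.05
Social Security tax: $12565.79 × 0.045 = $565.46
Charity payroll deduction: $373.70
Total deductions = $37.26 + $467.45 + $881.66 + $2774.05 + $565.46 + $373.70 = $5099.58
Net pay = $12565.79 − $5099.58 = $7466.21

$7466.21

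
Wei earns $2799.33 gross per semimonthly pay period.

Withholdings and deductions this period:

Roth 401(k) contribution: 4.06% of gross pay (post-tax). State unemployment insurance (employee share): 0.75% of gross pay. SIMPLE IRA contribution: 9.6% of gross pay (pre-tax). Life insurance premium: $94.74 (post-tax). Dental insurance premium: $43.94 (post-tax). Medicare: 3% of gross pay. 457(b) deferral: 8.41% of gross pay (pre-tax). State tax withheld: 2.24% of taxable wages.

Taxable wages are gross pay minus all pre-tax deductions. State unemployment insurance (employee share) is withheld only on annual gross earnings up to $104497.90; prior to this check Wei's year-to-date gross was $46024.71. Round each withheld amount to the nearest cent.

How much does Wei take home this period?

457(b) deferral: $2799.33 × 0.0841 = $235.42
SIMPLE IRA contribution: $2799.33 × 0.096 = $268.74
Pre-tax total = $235.42 + $268.74 = $504.16
Taxable wages = $2799.33 − $504.16 = $2295.17
State tax withheld: $2295.17 × 0.0224 = $51.41
Medicare: $2799.33 × 0.03 = $83.98
State unemployment insurance (employee share): cap not yet reached, full $2799.33 is subject → $2799.33 × 0.0075 = $20.99
Life insurance premium: $94.74
Dental insurance premium: $43.94
Roth 401(k) contribution: $2799.33 × 0.0406 = $113.65
Total deductions = $235.42 + $268.74 + $51.41 + $83.98 + $20.99 + $94.74 + $43.94 + $113.65 = $912.87
Net pay = $2799.33 − $912.87 = $1886.46

$1886.46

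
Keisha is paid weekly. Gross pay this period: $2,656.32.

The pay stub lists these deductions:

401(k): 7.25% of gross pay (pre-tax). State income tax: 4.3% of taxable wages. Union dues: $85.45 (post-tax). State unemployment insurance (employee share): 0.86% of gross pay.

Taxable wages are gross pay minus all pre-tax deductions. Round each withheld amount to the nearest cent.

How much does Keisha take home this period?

$2,249.51

401(k): $2,656.32 × 0.0725 = $192.58
Taxable wages = $2,656.32 − $192.58 = $2,463.74
State income tax: $2,463.74 × 0.043 = $105.94
State unemployment insurance (employee share): $2,656.32 × 0.0086 = $22.84
Union dues: $85.45
Total deductions = $192.58 + $105.94 + $22.84 + $85.45 = $406.81
Net pay = $2,656.32 − $406.81 = $2,249.51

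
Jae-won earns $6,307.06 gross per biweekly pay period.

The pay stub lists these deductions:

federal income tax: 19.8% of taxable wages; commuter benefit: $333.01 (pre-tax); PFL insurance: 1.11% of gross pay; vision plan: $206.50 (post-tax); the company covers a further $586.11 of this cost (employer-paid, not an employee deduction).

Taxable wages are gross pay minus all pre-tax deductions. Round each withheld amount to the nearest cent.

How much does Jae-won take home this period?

$4,514.68

Commuter benefit: $333.01
Taxable wages = $6,307.06 − $333.01 = $5,974.05
Federal income tax: $5,974.05 × 0.198 = $1,182.86
PFL insurance: $6,307.06 × 0.0111 = $70.01
Vision plan: $206.50
(Employer's $586.11 toward vision plan is not withheld from the employee.)
Total deductions = $333.01 + $1,182.86 + $70.01 + $206.50 = $1,792.38
Net pay = $6,307.06 − $1,792.38 = $4,514.68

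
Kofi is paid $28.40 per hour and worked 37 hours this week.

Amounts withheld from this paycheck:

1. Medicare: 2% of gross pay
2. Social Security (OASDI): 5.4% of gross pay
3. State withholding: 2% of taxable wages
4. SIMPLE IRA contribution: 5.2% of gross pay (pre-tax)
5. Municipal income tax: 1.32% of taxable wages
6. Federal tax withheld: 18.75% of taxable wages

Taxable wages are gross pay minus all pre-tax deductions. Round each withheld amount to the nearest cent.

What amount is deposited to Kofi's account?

$698.55

Gross pay: 37 × $28.40 = $1,050.80
SIMPLE IRA contribution: $1,050.80 × 0.052 = $54.64
Taxable wages = $1,050.80 − $54.64 = $996.16
Municipal income tax: $996.16 × 0.0132 = $13.15
State withholding: $996.16 × 0.02 = $19.92
Federal tax withheld: $996.16 × 0.1875 = $186.78
Social Security (OASDI): $1,050.80 × 0.054 = $56.74
Medicare: $1,050.80 × 0.02 = $21.02
Total deductions = $54.64 + $13.15 + $19.92 + $186.78 + $56.74 + $21.02 = $352.25
Net pay = $1,050.80 − $352.25 = $698.55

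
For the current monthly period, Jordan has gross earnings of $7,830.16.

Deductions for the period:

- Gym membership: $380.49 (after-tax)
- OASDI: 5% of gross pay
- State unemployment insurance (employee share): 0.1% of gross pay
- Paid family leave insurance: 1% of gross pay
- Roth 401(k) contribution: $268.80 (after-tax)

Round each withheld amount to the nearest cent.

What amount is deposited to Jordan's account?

Paid family leave insurance: $7,830.16 × 0.01 = $78.30
OASDI: $7,830.16 × 0.05 = $391.51
State unemployment insurance (employee share): $7,830.16 × 0.001 = $7.83
Gym membership: $380.49
Roth 401(k) contribution: $268.80
Total deductions = $78.30 + $391.51 + $7.83 + $380.49 + $268.80 = $1,126.93
Net pay = $7,830.16 − $1,126.93 = $6,703.23

$6,703.23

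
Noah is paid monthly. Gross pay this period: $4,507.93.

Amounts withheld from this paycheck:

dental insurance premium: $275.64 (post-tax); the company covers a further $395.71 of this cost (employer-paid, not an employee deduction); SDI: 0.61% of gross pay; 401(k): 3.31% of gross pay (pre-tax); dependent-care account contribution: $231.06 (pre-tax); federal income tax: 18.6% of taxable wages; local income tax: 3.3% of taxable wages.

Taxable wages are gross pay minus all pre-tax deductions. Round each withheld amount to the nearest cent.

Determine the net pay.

$2,920.57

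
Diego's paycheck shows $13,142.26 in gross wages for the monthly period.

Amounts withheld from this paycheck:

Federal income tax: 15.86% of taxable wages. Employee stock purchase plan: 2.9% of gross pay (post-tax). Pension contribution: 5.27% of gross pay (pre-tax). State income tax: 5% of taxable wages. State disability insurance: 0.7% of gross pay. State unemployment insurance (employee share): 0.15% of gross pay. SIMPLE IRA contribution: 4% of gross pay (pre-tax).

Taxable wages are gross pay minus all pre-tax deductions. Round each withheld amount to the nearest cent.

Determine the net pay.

Pension contribution: $13,142.26 × 0.0527 = $692.60
SIMPLE IRA contribution: $13,142.26 × 0.04 = $525.69
Pre-tax total = $692.60 + $525.69 = $1,218.29
Taxable wages = $13,142.26 − $1,218.29 = $11,923.97
State income tax: $11,923.97 × 0.05 = $596.20
Federal income tax: $11,923.97 × 0.1586 = $1,891.14
State disability insurance: $13,142.26 × 0.007 = $92.00
State unemployment insurance (employee share): $13,142.26 × 0.0015 = $19.71
Employee stock purchase plan: $13,142.26 × 0.029 = $381.13
Total deductions = $692.60 + $525.69 + $596.20 + $1,891.14 + $92.00 + $19.71 + $381.13 = $4,198.47
Net pay = $13,142.26 − $4,198.47 = $8,943.79

$8,943.79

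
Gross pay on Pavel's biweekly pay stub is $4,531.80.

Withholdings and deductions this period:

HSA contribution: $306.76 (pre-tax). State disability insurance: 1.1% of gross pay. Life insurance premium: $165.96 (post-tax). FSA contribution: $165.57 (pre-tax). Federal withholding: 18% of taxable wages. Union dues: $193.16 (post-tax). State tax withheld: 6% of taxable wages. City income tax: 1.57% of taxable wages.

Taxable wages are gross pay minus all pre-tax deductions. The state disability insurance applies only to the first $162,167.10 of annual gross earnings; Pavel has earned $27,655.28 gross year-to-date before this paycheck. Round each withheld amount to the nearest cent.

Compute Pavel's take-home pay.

HSA contribution: $306.76
FSA contribution: $165.57
Pre-tax total = $306.76 + $165.57 = $472.33
Taxable wages = $4,531.80 − $472.33 = $4,059.47
City income tax: $4,059.47 × 0.0157 = $63.73
State tax withheld: $4,059.47 × 0.06 = $243.57
Federal withholding: $4,059.47 × 0.18 = $730.70
State disability insurance: cap not yet reached, full $4,531.80 is subject → $4,531.80 × 0.011 = $49.85
Life insurance premium: $165.96
Union dues: $193.16
Total deductions = $306.76 + $165.57 + $63.73 + $243.57 + $730.70 + $49.85 + $165.96 + $193.16 = $1,919.30
Net pay = $4,531.80 − $1,919.30 = $2,612.50

$2,612.50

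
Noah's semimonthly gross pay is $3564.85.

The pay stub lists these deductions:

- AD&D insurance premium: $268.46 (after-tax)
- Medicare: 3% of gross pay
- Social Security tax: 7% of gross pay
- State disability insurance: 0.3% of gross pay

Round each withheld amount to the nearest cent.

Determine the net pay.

$2929.21

State disability insurance: $3564.85 × 0.003 = $10.69
Medicare: $3564.85 × 0.03 = $106.95
Social Security tax: $3564.85 × 0.07 = $249.54
AD&D insurance premium: $268.46
Total deductions = $10.69 + $106.95 + $249.54 + $268.46 = $635.64
Net pay = $3564.85 − $635.64 = $2929.21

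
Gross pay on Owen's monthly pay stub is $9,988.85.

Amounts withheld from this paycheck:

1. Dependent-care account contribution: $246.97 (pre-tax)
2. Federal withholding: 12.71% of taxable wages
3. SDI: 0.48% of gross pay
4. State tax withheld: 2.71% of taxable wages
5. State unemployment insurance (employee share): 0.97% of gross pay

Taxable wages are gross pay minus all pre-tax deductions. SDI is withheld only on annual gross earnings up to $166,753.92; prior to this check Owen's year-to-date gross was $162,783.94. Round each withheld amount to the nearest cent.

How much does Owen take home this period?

Dependent-care account contribution: $246.97
Taxable wages = $9,988.85 − $246.97 = $9,741.88
Federal withholding: $9,741.88 × 0.1271 = $1,238.19
State tax withheld: $9,741.88 × 0.0271 = $264.00
SDI: only $166,753.92 − $162,783.94 = $3,969.98 of this check is subject → $3,969.98 × 0.0048 = $19.06
State unemployment insurance (employee share): $9,988.85 × 0.0097 = $96.89
Total deductions = $246.97 + $1,238.19 + $264.00 + $19.06 + $96.89 = $1,865.11
Net pay = $9,988.85 − $1,865.11 = $8,123.74

$8,123.74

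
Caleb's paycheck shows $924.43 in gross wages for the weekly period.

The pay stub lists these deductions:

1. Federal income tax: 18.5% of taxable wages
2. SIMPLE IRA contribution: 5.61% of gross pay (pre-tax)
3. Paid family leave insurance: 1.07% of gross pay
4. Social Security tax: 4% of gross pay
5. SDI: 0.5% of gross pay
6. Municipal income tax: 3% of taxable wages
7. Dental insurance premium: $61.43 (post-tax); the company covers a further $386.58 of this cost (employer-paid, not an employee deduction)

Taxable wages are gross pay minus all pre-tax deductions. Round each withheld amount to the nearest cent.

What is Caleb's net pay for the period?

SIMPLE IRA contribution: $924.43 × 0.0561 = $51.86
Taxable wages = $924.43 − $51.86 = $872.57
Federal income tax: $872.57 × 0.185 = $161.43
Municipal income tax: $872.57 × 0.03 = $26.18
Social Security tax: $924.43 × 0.04 = $36.98
SDI: $924.43 × 0.005 = $4.62
Paid family leave insurance: $924.43 × 0.0107 = $9.89
Dental insurance premium: $61.43
(Employer's $386.58 toward dental insurance premium is not withheld from the employee.)
Total deductions = $51.86 + $161.43 + $26.18 + $36.98 + $4.62 + $9.89 + $61.43 = $352.39
Net pay = $924.43 − $352.39 = $572.04

$572.04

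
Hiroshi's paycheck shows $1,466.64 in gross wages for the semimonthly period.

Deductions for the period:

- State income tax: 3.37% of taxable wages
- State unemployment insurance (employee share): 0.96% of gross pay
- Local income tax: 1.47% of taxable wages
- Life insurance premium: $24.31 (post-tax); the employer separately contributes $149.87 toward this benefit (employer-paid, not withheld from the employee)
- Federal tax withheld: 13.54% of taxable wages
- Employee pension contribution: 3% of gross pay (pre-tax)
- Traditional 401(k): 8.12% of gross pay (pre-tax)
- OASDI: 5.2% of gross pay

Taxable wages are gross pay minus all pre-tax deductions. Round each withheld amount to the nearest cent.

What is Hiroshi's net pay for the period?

$949.30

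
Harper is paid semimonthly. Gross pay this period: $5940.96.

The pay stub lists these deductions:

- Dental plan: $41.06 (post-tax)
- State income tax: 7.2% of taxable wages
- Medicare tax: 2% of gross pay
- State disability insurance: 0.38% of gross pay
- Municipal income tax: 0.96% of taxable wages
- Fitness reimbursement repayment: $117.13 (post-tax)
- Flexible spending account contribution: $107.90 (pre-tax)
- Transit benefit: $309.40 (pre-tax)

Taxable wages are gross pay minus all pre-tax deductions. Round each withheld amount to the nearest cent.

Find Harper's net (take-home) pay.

$4773.34

Transit benefit: $309.40
Flexible spending account contribution: $107.90
Pre-tax total = $309.40 + $107.90 = $417.30
Taxable wages = $5940.96 − $417.30 = $5523.66
Municipal income tax: $5523.66 × 0.0096 = $53.03
State income tax: $5523.66 × 0.072 = $397.70
State disability insurance: $5940.96 × 0.0038 = $22.58
Medicare tax: $5940.96 × 0.02 = $118.82
Fitness reimbursement repayment: $117.13
Dental plan: $41.06
Total deductions = $309.40 + $107.90 + $53.03 + $397.70 + $22.58 + $118.82 + $117.13 + $41.06 = $1167.62
Net pay = $5940.96 − $1167.62 = $4773.34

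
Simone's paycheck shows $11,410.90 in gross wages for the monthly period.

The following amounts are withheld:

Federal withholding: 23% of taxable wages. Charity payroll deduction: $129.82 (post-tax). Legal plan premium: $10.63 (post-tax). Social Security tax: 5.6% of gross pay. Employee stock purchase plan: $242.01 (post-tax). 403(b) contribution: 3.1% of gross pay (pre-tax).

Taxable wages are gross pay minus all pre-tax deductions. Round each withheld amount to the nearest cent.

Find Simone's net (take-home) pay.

$7,492.54

403(b) contribution: $11,410.90 × 0.031 = $353.74
Taxable wages = $11,410.90 − $353.74 = $11,057.16
Federal withholding: $11,057.16 × 0.23 = $2,543.15
Social Security tax: $11,410.90 × 0.056 = $639.01
Employee stock purchase plan: $242.01
Legal plan premium: $10.63
Charity payroll deduction: $129.82
Total deductions = $353.74 + $2,543.15 + $639.01 + $242.01 + $10.63 + $129.82 = $3,918.36
Net pay = $11,410.90 − $3,918.36 = $7,492.54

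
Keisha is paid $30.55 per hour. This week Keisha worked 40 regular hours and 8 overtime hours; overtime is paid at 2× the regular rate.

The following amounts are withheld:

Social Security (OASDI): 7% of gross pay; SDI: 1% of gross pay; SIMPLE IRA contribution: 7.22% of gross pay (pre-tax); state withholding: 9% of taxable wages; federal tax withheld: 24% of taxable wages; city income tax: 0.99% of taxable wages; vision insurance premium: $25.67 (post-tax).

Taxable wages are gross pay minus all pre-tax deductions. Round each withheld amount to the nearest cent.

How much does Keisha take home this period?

Regular pay: 40 × $30.55 = $1222.00
Overtime pay: 8 × $30.55 × 2 = $488.80
Gross pay = $1222.00 + $488.80 = $1710.80
SIMPLE IRA contribution: $1710.80 × 0.0722 = $123.52
Taxable wages = $1710.80 − $123.52 = $1587.28
State withholding: $1587.28 × 0.09 = $142.86
City income tax: $1587.28 × 0.0099 = $15.71
Federal tax withheld: $1587.28 × 0.24 = $380.95
Social Security (OASDI): $1710.80 × 0.07 = $119.76
SDI: $1710.80 × 0.01 = $17.11
Vision insurance premium: $25.67
Total deductions = $123.52 + $142.86 + $15.71 + $380.95 + $119.76 + $17.11 + $25.67 = $825.58
Net pay = $1710.80 − $825.58 = $885.22

$885.22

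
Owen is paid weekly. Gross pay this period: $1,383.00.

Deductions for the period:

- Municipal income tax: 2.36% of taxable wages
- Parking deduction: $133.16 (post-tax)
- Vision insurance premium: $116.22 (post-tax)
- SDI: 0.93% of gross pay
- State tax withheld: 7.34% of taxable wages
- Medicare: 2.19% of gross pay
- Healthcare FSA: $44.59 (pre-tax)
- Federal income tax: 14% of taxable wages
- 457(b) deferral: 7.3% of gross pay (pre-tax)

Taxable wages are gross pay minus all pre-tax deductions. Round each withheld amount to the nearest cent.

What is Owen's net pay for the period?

$651.65

Healthcare FSA: $44.59
457(b) deferral: $1,383.00 × 0.073 = $100.96
Pre-tax total = $44.59 + $100.96 = $145.55
Taxable wages = $1,383.00 − $145.55 = $1,237.45
Municipal income tax: $1,237.45 × 0.0236 = $29.20
State tax withheld: $1,237.45 × 0.0734 = $90.83
Federal income tax: $1,237.45 × 0.14 = $173.24
SDI: $1,383.00 × 0.0093 = $12.86
Medicare: $1,383.00 × 0.0219 = $30.29
Vision insurance premium: $116.22
Parking deduction: $133.16
Total deductions = $44.59 + $100.96 + $29.20 + $90.83 + $173.24 + $12.86 + $30.29 + $116.22 + $133.16 = $731.35
Net pay = $1,383.00 − $731.35 = $651.65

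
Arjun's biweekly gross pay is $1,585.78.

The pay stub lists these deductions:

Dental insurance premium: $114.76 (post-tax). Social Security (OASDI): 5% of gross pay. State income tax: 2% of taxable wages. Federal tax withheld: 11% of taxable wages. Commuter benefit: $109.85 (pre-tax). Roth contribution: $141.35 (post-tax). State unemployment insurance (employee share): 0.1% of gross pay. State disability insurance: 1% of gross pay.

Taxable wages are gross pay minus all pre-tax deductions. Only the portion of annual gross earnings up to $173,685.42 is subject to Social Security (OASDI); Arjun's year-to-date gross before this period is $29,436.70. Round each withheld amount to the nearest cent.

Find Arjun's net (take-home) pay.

Commuter benefit: $109.85
Taxable wages = $1,585.78 − $109.85 = $1,475.93
Federal tax withheld: $1,475.93 × 0.11 = $162.35
State income tax: $1,475.93 × 0.02 = $29.52
State unemployment insurance (employee share): $1,585.78 × 0.001 = $1.59
Social Security (OASDI): cap not yet reached, full $1,585.78 is subject → $1,585.78 × 0.05 = $79.29
State disability insurance: $1,585.78 × 0.01 = $15.86
Dental insurance premium: $114.76
Roth contribution: $141.35
Total deductions = $109.85 + $162.35 + $29.52 + $1.59 + $79.29 + $15.86 + $114.76 + $141.35 = $654.57
Net pay = $1,585.78 − $654.57 = $931.21

$931.21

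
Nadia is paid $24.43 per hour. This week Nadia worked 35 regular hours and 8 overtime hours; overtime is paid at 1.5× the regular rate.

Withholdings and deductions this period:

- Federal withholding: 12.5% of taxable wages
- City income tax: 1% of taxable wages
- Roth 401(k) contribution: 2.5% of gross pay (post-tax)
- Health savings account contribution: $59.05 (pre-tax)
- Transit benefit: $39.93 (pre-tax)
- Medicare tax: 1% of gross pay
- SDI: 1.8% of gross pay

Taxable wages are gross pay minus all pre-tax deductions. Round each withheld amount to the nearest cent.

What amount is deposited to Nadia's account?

$846.73

Regular pay: 35 × $24.43 = $855.05
Overtime pay: 8 × $24.43 × 1.5 = $293.16
Gross pay = $855.05 + $293.16 = $1,148.21
Health savings account contribution: $59.05
Transit benefit: $39.93
Pre-tax total = $59.05 + $39.93 = $98.98
Taxable wages = $1,148.21 − $98.98 = $1,049.23
Federal withholding: $1,049.23 × 0.125 = $131.15
City income tax: $1,049.23 × 0.01 = $10.49
SDI: $1,148.21 × 0.018 = $20.67
Medicare tax: $1,148.21 × 0.01 = $11.48
Roth 401(k) contribution: $1,148.21 × 0.025 = $28.71
Total deductions = $59.05 + $39.93 + $131.15 + $10.49 + $20.67 + $11.48 + $28.71 = $301.48
Net pay = $1,148.21 − $301.48 = $846.73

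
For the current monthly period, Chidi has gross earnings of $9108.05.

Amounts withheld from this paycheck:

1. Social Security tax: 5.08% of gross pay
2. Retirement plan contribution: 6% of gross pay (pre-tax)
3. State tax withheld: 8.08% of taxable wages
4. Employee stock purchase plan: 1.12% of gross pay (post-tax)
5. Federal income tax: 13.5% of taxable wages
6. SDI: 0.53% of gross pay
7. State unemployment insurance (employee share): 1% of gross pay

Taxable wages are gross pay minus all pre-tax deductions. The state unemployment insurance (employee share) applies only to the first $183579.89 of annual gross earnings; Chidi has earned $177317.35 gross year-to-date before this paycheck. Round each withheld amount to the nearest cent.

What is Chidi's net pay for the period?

$6038.39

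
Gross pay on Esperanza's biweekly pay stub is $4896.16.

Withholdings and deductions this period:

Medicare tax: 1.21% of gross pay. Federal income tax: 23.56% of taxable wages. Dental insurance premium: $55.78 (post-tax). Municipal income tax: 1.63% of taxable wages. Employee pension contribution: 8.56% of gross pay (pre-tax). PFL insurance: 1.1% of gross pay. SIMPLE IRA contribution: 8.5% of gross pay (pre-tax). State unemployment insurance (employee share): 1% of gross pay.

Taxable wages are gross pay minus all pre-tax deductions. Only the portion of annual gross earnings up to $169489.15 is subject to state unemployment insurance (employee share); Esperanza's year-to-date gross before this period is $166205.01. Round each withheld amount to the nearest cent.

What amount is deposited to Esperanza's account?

$2836.23

Employee pension contribution: $4896.16 × 0.0856 = $419.11
SIMPLE IRA contribution: $4896.16 × 0.085 = $416.17
Pre-tax total = $419.11 + $416.17 = $835.28
Taxable wages = $4896.16 − $835.28 = $4060.88
Municipal income tax: $4060.88 × 0.0163 = $66.19
Federal income tax: $4060.88 × 0.2356 = $956.74
Medicare tax: $4896.16 × 0.0121 = $59.24
PFL insurance: $4896.16 × 0.011 = $53.86
State unemployment insurance (employee share): only $169489.15 − $166205.01 = $3284.14 of this check is subject → $3284.14 × 0.01 = $32.84
Dental insurance premium: $55.78
Total deductions = $419.11 + $416.17 + $66.19 + $956.74 + $59.24 + $53.86 + $32.84 + $55.78 = $2059.93
Net pay = $4896.16 − $2059.93 = $2836.23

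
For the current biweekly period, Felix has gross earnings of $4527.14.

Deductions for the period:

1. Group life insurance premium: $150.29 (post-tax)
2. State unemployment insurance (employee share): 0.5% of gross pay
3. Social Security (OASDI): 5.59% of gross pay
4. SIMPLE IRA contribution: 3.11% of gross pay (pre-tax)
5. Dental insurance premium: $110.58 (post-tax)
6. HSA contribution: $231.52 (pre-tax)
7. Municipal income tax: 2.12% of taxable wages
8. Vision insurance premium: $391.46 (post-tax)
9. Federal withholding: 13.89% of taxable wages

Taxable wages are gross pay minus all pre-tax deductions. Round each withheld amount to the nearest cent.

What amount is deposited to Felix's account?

$2561.60

SIMPLE IRA contribution: $4527.14 × 0.0311 = $140.79
HSA contribution: $231.52
Pre-tax total = $140.79 + $231.52 = $372.31
Taxable wages = $4527.14 − $372.31 = $4154.83
Municipal income tax: $4154.83 × 0.0212 = $88.08
Federal withholding: $4154.83 × 0.1389 = $577.11
State unemployment insurance (employee share): $4527.14 × 0.005 = $22.64
Social Security (OASDI): $4527.14 × 0.0559 = $253.07
Dental insurance premium: $110.58
Vision insurance premium: $391.46
Group life insurance premium: $150.29
Total deductions = $140.79 + $231.52 + $88.08 + $577.11 + $22.64 + $253.07 + $110.58 + $391.46 + $150.29 = $1965.54
Net pay = $4527.14 − $1965.54 = $2561.60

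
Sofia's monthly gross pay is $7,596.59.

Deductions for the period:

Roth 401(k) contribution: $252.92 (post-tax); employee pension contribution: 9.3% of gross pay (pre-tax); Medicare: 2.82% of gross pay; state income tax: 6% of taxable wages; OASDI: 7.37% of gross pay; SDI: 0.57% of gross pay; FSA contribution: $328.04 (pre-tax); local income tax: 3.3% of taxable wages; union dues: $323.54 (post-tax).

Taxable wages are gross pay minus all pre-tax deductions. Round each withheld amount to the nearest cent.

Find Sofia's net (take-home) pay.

FSA contribution: $328.04
Employee pension contribution: $7,596.59 × 0.093 = $706.48
Pre-tax total = $328.04 + $706.48 = $1,034.52
Taxable wages = $7,596.59 − $1,034.52 = $6,562.07
State income tax: $6,562.07 × 0.06 = $393.72
Local income tax: $6,562.07 × 0.033 = $216.55
Medicare: $7,596.59 × 0.0282 = $214.22
OASDI: $7,596.59 × 0.0737 = $559.87
SDI: $7,596.59 × 0.0057 = $43.30
Roth 401(k) contribution: $252.92
Union dues: $323.54
Total deductions = $328.04 + $706.48 + $393.72 + $216.55 + $214.22 + $559.87 + $43.30 + $252.92 + $323.54 = $3,038.64
Net pay = $7,596.59 − $3,038.64 = $4,557.95

$4,557.95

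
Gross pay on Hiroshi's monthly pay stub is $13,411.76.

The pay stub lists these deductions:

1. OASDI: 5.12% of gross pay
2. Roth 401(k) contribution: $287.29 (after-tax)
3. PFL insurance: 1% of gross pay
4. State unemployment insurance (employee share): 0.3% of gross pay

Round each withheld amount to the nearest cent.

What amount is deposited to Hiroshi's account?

$12,263.43

State unemployment insurance (employee share): $13,411.76 × 0.003 = $40.24
PFL insurance: $13,411.76 × 0.01 = $134.12
OASDI: $13,411.76 × 0.0512 = $686.68
Roth 401(k) contribution: $287.29
Total deductions = $40.24 + $134.12 + $686.68 + $287.29 = $1,148.33
Net pay = $13,411.76 − $1,148.33 = $12,263.43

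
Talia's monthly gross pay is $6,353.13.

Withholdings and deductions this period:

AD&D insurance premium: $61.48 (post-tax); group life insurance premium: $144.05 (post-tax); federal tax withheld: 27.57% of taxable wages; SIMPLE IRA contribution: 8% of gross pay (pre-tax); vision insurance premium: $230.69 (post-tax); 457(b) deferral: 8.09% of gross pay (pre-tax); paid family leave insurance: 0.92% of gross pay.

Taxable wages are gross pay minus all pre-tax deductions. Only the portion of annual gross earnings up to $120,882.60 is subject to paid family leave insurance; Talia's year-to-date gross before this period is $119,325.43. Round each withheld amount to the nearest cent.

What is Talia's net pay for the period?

SIMPLE IRA contribution: $6,353.13 × 0.08 = $508.25
457(b) deferral: $6,353.13 × 0.0809 = $513.97
Pre-tax total = $508.25 + $513.97 = $1,022.22
Taxable wages = $6,353.13 − $1,022.22 = $5,330.91
Federal tax withheld: $5,330.91 × 0.2757 = $1,469.73
Paid family leave insurance: only $120,882.60 − $119,325.43 = $1,557.17 of this check is subject → $1,557.17 × 0.0092 = $14.33
Group life insurance premium: $144.05
AD&D insurance premium: $61.48
Vision insurance premium: $230.69
Total deductions = $508.25 + $513.97 + $1,469.73 + $14.33 + $144.05 + $61.48 + $230.69 = $2,942.50
Net pay = $6,353.13 − $2,942.50 = $3,410.63

$3,410.63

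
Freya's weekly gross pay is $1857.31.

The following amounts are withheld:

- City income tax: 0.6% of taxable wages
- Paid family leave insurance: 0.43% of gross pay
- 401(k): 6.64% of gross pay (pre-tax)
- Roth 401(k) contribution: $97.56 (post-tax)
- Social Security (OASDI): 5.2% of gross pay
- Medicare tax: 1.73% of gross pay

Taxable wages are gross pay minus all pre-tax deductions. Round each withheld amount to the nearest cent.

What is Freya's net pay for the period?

$1489.32

401(k): $1857.31 × 0.0664 = $123.33
Taxable wages = $1857.31 − $123.33 = $1733.98
City income tax: $1733.98 × 0.006 = $10.40
Medicare tax: $1857.31 × 0.0173 = $32.13
Paid family leave insurance: $1857.31 × 0.0043 = $7.99
Social Security (OASDI): $1857.31 × 0.052 = $96.58
Roth 401(k) contribution: $97.56
Total deductions = $123.33 + $10.40 + $32.13 + $7.99 + $96.58 + $97.56 = $367.99
Net pay = $1857.31 − $367.99 = $1489.32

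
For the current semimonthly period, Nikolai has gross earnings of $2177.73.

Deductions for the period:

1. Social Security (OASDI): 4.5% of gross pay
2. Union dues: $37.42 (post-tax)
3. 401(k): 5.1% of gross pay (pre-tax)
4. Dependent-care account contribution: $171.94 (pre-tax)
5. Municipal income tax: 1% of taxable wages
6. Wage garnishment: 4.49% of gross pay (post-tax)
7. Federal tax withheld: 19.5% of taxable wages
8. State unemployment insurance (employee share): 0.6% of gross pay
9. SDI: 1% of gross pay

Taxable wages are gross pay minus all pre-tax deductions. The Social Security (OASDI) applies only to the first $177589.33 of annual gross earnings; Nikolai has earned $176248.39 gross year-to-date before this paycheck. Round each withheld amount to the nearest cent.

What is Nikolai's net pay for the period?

Dependent-care account contribution: $171.94
401(k): $2177.73 × 0.051 = $111.06
Pre-tax total = $171.94 + $111.06 = $283.00
Taxable wages = $2177.73 − $283.00 = $1894.73
Federal tax withheld: $1894.73 × 0.195 = $369.47
Municipal income tax: $1894.73 × 0.01 = $18.95
SDI: $2177.73 × 0.01 = $21.78
State unemployment insurance (employee share): $2177.73 × 0.006 = $13.07
Social Security (OASDI): only $177589.33 − $176248.39 = $1340.94 of this check is subject → $1340.94 × 0.045 = $60.34
Union dues: $37.42
Wage garnishment: $2177.73 × 0.0449 = $97.78
Total deductions = $171.94 + $111.06 + $369.47 + $18.95 + $21.78 + $13.07 + $60.34 + $37.42 + $97.78 = $901.81
Net pay = $2177.73 − $901.81 = $1275.92

$1275.92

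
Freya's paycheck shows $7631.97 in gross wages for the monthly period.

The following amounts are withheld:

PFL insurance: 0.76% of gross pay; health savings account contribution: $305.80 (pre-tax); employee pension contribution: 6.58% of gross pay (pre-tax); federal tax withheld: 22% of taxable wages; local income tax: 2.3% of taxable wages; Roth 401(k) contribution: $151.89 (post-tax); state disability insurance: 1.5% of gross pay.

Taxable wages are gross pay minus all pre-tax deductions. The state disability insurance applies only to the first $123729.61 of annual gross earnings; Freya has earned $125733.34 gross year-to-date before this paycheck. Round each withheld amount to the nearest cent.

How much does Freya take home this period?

Employee pension contribution: $7631.97 × 0.0658 = $502.18
Health savings account contribution: $305.80
Pre-tax total = $502.18 + $305.80 = $807.98
Taxable wages = $7631.97 − $807.98 = $6823.99
Federal tax withheld: $6823.99 × 0.22 = $1501.28
Local income tax: $6823.99 × 0.023 = $156.95
State disability insurance: annual cap $123729.61 already reached (YTD $125733.34), so $0.00
PFL insurance: $7631.97 × 0.0076 = $58.00
Roth 401(k) contribution: $151.89
Total deductions = $502.18 + $305.80 + $1501.28 + $156.95 + $0.00 + $58.00 + $151.89 = $2676.10
Net pay = $7631.97 − $2676.10 = $4955.87

$4955.87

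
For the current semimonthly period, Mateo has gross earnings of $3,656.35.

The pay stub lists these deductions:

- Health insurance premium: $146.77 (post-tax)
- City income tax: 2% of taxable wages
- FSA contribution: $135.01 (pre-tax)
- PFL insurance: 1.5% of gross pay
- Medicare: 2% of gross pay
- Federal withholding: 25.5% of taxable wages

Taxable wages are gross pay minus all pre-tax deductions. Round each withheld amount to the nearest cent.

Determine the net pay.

FSA contribution: $135.01
Taxable wages = $3,656.35 − $135.01 = $3,521.34
City income tax: $3,521.34 × 0.02 = $70.43
Federal withholding: $3,521.34 × 0.255 = $897.94
PFL insurance: $3,656.35 × 0.015 = $54.85
Medicare: $3,656.35 × 0.02 = $73.13
Health insurance premium: $146.77
Total deductions = $135.01 + $70.43 + $897.94 + $54.85 + $73.13 + $146.77 = $1,378.13
Net pay = $3,656.35 − $1,378.13 = $2,278.22

$2,278.22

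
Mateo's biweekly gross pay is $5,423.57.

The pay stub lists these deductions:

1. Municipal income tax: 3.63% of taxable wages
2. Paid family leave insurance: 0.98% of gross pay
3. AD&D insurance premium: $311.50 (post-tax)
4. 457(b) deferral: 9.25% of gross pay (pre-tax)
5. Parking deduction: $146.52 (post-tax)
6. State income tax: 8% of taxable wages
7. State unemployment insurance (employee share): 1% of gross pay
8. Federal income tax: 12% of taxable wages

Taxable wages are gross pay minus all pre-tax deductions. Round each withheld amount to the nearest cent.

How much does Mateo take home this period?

$3,193.44

457(b) deferral: $5,423.57 × 0.0925 = $501.68
Taxable wages = $5,423.57 − $501.68 = $4,921.89
Municipal income tax: $4,921.89 × 0.0363 = $178.66
State income tax: $4,921.89 × 0.08 = $393.75
Federal income tax: $4,921.89 × 0.12 = $590.63
Paid family leave insurance: $5,423.57 × 0.0098 = $53.15
State unemployment insurance (employee share): $5,423.57 × 0.01 = $54.24
Parking deduction: $146.52
AD&D insurance premium: $311.50
Total deductions = $501.68 + $178.66 + $393.75 + $590.63 + $53.15 + $54.24 + $146.52 + $311.50 = $2,230.13
Net pay = $5,423.57 − $2,230.13 = $3,193.44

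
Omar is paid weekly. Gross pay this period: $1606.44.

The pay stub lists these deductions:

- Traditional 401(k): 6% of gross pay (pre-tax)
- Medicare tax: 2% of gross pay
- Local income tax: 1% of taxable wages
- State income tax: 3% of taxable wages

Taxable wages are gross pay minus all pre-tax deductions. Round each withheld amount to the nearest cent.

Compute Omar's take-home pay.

$1417.52

Traditional 401(k): $1606.44 × 0.06 = $96.39
Taxable wages = $1606.44 − $96.39 = $1510.05
State income tax: $1510.05 × 0.03 = $45.30
Local income tax: $1510.05 × 0.01 = $15.10
Medicare tax: $1606.44 × 0.02 = $32.13
Total deductions = $96.39 + $45.30 + $15.10 + $32.13 = $188.92
Net pay = $1606.44 − $188.92 = $1417.52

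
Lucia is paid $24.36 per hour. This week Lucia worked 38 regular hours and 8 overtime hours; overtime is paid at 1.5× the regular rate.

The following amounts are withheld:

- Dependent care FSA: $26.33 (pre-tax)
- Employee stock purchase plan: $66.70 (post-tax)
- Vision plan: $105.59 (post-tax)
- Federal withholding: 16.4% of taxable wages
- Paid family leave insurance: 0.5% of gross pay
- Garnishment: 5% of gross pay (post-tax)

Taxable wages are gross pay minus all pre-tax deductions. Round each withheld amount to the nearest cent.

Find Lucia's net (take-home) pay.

Regular pay: 38 × $24.36 = $925.68
Overtime pay: 8 × $24.36 × 1.5 = $292.32
Gross pay = $925.68 + $292.32 = $1,218.00
Dependent care FSA: $26.33
Taxable wages = $1,218.00 − $26.33 = $1,191.67
Federal withholding: $1,191.67 × 0.164 = $195.43
Paid family leave insurance: $1,218.00 × 0.005 = $6.09
Garnishment: $1,218.00 × 0.05 = $60.90
Employee stock purchase plan: $66.70
Vision plan: $105.59
Total deductions = $26.33 + $195.43 + $6.09 + $60.90 + $66.70 + $105.59 = $461.04
Net pay = $1,218.00 − $461.04 = $756.96

$756.96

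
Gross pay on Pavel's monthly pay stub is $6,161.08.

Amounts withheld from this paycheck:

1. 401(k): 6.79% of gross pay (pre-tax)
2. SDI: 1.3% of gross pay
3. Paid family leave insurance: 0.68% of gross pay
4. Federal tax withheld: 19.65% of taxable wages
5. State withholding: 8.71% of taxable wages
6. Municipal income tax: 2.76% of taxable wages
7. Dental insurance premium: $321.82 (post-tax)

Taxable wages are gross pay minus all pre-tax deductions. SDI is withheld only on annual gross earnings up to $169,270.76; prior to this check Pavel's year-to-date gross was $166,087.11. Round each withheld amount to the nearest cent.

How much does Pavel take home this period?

$3,550.49

401(k): $6,161.08 × 0.0679 = $418.34
Taxable wages = $6,161.08 − $418.34 = $5,742.74
Municipal income tax: $5,742.74 × 0.0276 = $158.50
Federal tax withheld: $5,742.74 × 0.1965 = $1,128.45
State withholding: $5,742.74 × 0.0871 = $500.19
SDI: only $169,270.76 − $166,087.11 = $3,183.65 of this check is subject → $3,183.65 × 0.013 = $41.39
Paid family leave insurance: $6,161.08 × 0.0068 = $41.90
Dental insurance premium: $321.82
Total deductions = $418.34 + $158.50 + $1,128.45 + $500.19 + $41.39 + $41.90 + $321.82 = $2,610.59
Net pay = $6,161.08 − $2,610.59 = $3,550.49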